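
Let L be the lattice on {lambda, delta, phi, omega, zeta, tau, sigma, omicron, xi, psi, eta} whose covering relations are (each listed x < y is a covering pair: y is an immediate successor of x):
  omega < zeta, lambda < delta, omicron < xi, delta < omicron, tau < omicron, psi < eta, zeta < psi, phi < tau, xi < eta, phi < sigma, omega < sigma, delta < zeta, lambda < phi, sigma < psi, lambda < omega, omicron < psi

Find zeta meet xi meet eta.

Common lower bounds of {zeta, xi, eta}: delta, lambda.
The greatest among these is delta.

delta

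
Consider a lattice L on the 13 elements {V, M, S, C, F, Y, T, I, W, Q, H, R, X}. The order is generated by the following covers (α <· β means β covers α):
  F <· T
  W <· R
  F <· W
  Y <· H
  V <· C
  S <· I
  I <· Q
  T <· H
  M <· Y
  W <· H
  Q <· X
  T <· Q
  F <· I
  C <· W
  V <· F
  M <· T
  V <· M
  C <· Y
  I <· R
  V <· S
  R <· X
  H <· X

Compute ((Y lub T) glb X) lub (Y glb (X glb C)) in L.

Y ∨ T = H
H ∧ X = H
X ∧ C = C
Y ∧ C = C
H ∨ C = H

H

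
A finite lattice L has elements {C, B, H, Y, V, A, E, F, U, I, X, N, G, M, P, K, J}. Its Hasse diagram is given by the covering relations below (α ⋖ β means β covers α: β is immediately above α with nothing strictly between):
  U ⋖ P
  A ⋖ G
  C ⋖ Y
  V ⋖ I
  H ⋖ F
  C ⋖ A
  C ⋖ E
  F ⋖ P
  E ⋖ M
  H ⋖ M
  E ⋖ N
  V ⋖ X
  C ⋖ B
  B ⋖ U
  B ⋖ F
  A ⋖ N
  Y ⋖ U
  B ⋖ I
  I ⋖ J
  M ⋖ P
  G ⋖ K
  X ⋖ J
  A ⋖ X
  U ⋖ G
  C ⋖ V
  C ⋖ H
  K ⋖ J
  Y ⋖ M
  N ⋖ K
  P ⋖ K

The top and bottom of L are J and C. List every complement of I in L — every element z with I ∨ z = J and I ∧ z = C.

A, E, H, M, N, Y

Need z with I ∨ z = J and I ∧ z = C.
Checking each element gives: A, E, H, M, N, Y.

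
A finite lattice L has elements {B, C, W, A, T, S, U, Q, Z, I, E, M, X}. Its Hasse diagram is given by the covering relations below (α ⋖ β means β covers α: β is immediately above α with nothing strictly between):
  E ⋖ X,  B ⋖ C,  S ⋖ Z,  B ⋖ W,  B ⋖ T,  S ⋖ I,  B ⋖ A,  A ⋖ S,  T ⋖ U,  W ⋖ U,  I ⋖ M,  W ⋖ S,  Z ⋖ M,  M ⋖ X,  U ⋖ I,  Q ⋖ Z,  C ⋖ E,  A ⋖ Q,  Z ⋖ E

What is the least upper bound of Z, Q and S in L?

Common upper bounds of {Z, Q, S}: E, M, X, Z.
The least among these is Z.

Z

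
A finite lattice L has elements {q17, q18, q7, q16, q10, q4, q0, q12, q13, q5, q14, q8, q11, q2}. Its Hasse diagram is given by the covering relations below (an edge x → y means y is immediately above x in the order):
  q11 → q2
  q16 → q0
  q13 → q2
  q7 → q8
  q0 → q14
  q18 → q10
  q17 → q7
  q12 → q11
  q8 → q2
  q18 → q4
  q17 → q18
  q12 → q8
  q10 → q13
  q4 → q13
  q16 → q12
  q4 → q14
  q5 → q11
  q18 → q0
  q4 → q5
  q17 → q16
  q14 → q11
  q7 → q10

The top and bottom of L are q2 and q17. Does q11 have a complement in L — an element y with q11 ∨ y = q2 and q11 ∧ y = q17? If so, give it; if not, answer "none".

q7

Need y with q11 ∨ y = q2 and q11 ∧ y = q17.
Checking each element gives: q7.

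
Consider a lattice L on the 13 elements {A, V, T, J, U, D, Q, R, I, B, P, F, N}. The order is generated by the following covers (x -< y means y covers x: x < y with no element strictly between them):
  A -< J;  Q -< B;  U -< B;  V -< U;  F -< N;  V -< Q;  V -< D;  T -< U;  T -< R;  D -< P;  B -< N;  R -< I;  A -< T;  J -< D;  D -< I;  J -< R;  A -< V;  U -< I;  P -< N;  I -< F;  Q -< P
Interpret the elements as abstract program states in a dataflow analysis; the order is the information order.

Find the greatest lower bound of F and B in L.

U

Common lower bounds of {F, B}: A, T, U, V.
The greatest among these is U.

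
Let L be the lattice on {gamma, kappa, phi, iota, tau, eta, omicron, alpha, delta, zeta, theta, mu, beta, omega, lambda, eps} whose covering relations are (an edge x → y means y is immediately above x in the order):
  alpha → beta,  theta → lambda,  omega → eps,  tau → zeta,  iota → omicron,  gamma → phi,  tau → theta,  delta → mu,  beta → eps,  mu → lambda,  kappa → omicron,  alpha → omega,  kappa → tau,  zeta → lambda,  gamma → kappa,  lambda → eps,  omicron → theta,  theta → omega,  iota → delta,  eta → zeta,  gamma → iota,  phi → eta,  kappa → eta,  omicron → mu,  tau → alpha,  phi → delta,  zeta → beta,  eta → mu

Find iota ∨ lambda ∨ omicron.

lambda

Common upper bounds of {iota, lambda, omicron}: eps, lambda.
The least among these is lambda.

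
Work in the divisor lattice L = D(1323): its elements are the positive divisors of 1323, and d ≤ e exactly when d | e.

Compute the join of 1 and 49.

In the divisibility order, the join is the least common multiple: lcm(1, 49) = 49.

49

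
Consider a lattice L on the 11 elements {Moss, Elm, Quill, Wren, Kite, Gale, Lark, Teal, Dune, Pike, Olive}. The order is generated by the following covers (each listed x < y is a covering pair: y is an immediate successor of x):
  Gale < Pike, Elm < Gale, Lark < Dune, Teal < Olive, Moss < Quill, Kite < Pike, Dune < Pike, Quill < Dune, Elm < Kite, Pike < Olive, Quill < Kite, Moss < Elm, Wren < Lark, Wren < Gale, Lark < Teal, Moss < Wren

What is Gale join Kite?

Pike

Common upper bounds of {Gale, Kite}: Olive, Pike.
The least among these is Pike.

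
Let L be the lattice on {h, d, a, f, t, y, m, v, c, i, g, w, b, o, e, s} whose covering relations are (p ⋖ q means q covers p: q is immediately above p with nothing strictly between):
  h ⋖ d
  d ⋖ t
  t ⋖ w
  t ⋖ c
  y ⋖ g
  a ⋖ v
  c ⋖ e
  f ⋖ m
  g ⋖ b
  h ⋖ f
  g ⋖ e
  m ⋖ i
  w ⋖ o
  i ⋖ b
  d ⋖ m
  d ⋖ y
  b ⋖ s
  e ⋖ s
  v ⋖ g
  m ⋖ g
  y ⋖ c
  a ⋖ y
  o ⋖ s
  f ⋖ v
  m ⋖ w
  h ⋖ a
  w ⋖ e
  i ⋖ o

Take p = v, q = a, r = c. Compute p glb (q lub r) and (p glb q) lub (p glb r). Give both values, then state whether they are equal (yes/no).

q lub r = c, so p glb (q lub r) = v glb c = a.
p glb q = a and p glb r = a, so (p glb q) lub (p glb r) = a lub a = a.
Equal: yes.

a; a; yes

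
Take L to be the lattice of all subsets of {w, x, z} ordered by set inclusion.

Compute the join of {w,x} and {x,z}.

Common upper bounds of {{w,x}, {x,z}}: {w,x,z}.
The least among these is {w,x,z}.

{w,x,z}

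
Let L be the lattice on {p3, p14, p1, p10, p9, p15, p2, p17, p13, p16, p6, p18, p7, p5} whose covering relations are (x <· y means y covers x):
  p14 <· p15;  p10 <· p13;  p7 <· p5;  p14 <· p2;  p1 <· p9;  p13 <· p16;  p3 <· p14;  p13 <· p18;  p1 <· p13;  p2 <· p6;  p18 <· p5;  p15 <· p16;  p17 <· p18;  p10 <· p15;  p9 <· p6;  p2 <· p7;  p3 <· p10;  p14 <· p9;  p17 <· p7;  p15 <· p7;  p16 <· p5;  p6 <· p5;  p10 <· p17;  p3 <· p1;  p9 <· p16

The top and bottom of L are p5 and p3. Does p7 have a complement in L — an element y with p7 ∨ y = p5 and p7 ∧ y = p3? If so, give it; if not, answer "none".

Need y with p7 ∨ y = p5 and p7 ∧ y = p3.
Checking each element gives: p1.

p1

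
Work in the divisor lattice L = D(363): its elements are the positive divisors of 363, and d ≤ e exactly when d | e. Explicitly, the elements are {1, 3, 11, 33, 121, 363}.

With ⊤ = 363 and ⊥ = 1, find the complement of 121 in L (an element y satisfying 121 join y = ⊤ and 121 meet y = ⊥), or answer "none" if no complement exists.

3

Need y with 121 ∨ y = 363 and 121 ∧ y = 1.
Checking each element gives: 3.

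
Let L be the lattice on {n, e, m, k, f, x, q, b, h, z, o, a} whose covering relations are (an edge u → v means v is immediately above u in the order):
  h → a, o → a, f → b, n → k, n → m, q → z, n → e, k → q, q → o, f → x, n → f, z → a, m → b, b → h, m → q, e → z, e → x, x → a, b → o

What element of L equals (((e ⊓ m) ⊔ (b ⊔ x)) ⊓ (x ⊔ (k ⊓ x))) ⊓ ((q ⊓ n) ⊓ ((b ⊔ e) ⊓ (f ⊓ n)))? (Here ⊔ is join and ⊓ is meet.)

n

e ∧ m = n
b ∨ x = a
n ∨ a = a
k ∧ x = n
x ∨ n = x
a ∧ x = x
q ∧ n = n
b ∨ e = a
f ∧ n = n
a ∧ n = n
n ∧ n = n
x ∧ n = n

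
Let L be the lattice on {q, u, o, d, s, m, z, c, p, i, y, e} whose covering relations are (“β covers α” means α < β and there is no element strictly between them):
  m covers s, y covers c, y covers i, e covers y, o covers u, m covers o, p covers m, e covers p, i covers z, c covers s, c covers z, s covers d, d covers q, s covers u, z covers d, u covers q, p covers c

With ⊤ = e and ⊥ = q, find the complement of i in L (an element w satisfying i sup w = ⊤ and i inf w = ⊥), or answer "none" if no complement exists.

o

Need w with i ∨ w = e and i ∧ w = q.
Checking each element gives: o.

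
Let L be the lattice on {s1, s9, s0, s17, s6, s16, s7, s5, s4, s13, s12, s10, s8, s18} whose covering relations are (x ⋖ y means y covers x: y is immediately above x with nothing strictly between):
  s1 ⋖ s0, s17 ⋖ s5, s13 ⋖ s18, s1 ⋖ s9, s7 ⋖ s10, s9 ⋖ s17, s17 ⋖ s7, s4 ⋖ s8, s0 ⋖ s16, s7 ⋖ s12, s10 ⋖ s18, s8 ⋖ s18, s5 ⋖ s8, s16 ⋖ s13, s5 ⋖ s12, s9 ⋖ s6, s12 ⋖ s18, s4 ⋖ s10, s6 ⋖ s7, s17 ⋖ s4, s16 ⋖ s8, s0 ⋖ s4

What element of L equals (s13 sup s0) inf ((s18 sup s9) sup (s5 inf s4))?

s13 ∨ s0 = s13
s18 ∨ s9 = s18
s5 ∧ s4 = s17
s18 ∨ s17 = s18
s13 ∧ s18 = s13

s13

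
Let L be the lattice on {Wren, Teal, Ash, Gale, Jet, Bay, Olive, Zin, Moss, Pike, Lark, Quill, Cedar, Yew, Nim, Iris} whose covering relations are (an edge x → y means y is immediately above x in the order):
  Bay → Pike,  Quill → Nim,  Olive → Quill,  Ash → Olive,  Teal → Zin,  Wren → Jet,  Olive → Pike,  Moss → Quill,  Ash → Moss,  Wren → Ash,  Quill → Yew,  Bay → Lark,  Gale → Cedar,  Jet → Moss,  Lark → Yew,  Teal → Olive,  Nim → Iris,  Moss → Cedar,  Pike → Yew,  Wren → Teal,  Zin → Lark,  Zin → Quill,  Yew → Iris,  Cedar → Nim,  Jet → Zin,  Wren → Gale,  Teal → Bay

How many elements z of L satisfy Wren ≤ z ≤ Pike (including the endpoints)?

6

The interval [Wren, Pike] = {Ash, Bay, Olive, Pike, Teal, Wren}, which has 6 elements.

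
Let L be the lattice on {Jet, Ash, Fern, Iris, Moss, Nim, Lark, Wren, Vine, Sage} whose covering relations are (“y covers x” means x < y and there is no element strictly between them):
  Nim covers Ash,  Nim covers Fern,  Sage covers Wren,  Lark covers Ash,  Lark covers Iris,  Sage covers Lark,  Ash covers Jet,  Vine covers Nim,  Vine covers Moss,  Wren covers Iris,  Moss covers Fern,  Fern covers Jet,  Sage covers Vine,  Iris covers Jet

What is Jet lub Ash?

Common upper bounds of {Jet, Ash}: Ash, Lark, Nim, Sage, Vine.
The least among these is Ash.

Ash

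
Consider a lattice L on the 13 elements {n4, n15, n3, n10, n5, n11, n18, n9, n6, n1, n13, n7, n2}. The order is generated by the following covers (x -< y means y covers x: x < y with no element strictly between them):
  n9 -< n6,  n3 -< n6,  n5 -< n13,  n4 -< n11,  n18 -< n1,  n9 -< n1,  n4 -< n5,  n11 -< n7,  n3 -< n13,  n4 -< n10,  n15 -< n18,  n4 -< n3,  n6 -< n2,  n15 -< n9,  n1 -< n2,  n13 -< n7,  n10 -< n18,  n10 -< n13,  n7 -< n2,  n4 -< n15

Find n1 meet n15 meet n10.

n4

Common lower bounds of {n1, n15, n10}: n4.
The greatest among these is n4.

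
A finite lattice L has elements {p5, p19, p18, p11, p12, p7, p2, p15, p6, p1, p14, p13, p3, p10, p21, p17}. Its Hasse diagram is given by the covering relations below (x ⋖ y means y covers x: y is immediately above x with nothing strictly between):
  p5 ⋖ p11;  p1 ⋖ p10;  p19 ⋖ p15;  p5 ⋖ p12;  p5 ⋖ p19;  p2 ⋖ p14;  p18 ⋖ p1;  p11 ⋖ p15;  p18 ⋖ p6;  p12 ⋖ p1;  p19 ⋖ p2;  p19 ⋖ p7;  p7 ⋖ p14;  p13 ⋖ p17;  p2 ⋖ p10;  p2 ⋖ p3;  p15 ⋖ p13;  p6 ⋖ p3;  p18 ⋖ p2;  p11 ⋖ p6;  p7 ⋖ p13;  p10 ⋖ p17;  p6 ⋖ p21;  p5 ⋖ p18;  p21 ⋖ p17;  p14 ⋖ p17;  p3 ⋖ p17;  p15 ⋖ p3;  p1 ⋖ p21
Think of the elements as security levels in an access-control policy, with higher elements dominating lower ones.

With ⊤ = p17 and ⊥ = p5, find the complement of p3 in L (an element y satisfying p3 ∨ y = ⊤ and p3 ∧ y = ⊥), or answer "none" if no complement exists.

p12

Need y with p3 ∨ y = p17 and p3 ∧ y = p5.
Checking each element gives: p12.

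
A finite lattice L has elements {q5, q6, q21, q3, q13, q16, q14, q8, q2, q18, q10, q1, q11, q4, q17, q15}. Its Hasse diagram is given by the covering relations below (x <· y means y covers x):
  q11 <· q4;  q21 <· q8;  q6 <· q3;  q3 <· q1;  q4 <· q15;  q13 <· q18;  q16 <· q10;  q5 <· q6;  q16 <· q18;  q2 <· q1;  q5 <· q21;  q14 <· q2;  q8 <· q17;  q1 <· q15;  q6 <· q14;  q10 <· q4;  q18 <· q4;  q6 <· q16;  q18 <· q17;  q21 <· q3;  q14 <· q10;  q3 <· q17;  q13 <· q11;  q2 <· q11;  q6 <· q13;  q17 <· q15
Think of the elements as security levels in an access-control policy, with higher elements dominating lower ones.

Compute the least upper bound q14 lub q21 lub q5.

q1

Common upper bounds of {q14, q21, q5}: q1, q15.
The least among these is q1.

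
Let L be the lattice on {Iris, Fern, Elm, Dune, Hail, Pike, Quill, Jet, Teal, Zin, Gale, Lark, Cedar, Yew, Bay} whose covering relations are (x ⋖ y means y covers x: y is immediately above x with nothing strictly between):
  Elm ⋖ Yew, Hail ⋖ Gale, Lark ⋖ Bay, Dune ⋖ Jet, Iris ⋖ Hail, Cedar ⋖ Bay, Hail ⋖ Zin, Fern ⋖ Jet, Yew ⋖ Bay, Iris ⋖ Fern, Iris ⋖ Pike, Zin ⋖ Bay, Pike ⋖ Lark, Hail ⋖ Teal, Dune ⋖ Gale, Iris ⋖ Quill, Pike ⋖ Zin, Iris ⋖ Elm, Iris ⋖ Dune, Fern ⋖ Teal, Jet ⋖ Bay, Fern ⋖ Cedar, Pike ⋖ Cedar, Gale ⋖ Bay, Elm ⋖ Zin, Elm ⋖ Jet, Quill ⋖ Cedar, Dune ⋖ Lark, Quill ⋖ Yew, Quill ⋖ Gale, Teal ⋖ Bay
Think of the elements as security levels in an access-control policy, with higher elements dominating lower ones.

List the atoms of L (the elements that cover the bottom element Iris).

The atoms are exactly the elements that cover Iris: Dune, Elm, Fern, Hail, Pike, Quill.

Dune, Elm, Fern, Hail, Pike, Quill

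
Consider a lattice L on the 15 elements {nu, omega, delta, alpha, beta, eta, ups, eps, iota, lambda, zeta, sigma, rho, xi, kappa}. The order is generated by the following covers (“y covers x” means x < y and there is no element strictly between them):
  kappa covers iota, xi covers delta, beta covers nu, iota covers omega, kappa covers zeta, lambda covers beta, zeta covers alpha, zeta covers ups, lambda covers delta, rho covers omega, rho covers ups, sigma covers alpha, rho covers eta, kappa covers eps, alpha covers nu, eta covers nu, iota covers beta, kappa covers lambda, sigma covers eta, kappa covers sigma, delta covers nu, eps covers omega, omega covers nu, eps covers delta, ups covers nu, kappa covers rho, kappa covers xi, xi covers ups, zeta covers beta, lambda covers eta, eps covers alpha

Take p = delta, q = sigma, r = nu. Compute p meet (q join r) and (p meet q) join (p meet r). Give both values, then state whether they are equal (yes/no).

q join r = sigma, so p meet (q join r) = delta meet sigma = nu.
p meet q = nu and p meet r = nu, so (p meet q) join (p meet r) = nu join nu = nu.
Equal: yes.

nu; nu; yes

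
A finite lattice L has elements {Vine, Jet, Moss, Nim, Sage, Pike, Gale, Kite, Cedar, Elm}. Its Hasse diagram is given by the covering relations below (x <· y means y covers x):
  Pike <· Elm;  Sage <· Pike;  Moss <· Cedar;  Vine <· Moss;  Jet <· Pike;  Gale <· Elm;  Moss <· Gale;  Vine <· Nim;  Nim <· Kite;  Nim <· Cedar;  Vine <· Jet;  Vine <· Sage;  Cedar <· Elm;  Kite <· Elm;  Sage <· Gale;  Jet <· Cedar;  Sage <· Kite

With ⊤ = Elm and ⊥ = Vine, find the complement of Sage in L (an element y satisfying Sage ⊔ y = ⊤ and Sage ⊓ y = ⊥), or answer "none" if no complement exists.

Cedar

Need y with Sage ∨ y = Elm and Sage ∧ y = Vine.
Checking each element gives: Cedar.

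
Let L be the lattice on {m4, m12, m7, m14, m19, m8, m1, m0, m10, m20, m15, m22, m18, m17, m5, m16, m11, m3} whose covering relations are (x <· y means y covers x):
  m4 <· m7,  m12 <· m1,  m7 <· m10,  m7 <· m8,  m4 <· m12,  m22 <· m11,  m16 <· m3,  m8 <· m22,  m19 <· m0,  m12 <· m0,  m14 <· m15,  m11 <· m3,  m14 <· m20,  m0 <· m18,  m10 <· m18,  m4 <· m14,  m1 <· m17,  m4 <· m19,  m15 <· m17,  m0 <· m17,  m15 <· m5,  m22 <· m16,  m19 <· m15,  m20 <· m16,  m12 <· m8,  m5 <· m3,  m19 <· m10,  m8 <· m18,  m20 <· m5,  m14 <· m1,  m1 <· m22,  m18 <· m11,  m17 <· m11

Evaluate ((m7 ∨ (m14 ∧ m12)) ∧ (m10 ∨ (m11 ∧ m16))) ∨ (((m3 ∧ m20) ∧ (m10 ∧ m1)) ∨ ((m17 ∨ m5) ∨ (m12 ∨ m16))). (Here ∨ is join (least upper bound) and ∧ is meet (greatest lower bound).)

m3

m14 ∧ m12 = m4
m7 ∨ m4 = m7
m11 ∧ m16 = m22
m10 ∨ m22 = m11
m7 ∧ m11 = m7
m3 ∧ m20 = m20
m10 ∧ m1 = m4
m20 ∧ m4 = m4
m17 ∨ m5 = m3
m12 ∨ m16 = m16
m3 ∨ m16 = m3
m4 ∨ m3 = m3
m7 ∨ m3 = m3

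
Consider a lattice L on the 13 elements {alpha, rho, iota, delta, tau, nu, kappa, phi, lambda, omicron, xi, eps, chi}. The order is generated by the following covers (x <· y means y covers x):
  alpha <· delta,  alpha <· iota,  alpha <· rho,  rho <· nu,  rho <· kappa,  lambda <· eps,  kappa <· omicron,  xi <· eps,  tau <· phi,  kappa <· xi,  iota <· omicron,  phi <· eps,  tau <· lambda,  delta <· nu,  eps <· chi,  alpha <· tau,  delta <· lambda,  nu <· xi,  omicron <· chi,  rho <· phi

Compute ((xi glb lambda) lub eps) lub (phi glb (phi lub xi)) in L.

xi ∧ lambda = delta
delta ∨ eps = eps
phi ∨ xi = eps
phi ∧ eps = phi
eps ∨ phi = eps

eps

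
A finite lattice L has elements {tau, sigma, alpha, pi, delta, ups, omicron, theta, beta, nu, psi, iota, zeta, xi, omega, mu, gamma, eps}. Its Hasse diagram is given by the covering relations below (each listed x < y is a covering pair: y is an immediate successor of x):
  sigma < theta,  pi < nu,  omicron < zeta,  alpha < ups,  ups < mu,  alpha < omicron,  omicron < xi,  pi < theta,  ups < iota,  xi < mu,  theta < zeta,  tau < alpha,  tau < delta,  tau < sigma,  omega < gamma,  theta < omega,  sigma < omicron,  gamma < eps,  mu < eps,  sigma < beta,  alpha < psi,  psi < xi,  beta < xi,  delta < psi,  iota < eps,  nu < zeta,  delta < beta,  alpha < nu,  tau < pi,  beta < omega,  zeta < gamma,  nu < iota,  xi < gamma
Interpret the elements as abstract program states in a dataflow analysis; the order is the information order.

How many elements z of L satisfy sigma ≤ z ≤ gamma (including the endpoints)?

8

The interval [sigma, gamma] = {beta, gamma, omega, omicron, sigma, theta, xi, zeta}, which has 8 elements.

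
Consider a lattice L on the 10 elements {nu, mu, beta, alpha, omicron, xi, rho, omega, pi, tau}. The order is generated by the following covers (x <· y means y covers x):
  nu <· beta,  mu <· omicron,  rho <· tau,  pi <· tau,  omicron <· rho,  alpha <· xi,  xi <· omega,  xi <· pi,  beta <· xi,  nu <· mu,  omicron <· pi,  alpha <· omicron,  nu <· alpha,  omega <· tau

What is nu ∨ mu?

Common upper bounds of {nu, mu}: mu, omicron, pi, rho, tau.
The least among these is mu.

mu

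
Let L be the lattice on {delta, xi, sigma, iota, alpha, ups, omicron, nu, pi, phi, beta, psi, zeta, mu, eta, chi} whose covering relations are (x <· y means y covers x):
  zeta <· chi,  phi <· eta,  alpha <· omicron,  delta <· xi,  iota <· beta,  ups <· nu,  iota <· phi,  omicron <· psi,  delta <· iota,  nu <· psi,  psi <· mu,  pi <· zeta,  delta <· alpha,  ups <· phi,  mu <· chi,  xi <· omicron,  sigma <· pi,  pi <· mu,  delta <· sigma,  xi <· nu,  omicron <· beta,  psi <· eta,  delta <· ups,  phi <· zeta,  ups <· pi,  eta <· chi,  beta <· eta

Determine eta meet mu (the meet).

psi

Common lower bounds of {eta, mu}: alpha, delta, nu, omicron, psi, ups, xi.
The greatest among these is psi.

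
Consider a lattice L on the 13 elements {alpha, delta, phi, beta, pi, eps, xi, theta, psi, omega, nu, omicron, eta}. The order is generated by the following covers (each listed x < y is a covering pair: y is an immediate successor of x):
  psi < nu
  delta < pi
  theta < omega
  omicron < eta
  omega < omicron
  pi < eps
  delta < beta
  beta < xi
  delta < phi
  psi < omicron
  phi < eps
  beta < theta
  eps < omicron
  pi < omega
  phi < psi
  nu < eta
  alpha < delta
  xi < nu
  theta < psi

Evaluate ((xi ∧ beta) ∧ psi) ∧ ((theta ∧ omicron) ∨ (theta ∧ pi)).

xi ∧ beta = beta
beta ∧ psi = beta
theta ∧ omicron = theta
theta ∧ pi = delta
theta ∨ delta = theta
beta ∧ theta = beta

beta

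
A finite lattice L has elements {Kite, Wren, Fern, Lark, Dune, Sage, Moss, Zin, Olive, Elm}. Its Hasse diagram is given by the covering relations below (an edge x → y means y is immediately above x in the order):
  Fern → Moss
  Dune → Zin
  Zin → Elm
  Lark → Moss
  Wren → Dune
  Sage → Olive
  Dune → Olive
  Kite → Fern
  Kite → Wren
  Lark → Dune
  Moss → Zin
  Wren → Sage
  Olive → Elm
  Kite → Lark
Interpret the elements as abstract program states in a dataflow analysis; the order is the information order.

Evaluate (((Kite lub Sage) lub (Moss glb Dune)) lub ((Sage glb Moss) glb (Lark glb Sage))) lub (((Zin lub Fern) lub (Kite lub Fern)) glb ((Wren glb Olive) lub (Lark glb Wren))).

Kite ∨ Sage = Sage
Moss ∧ Dune = Lark
Sage ∨ Lark = Olive
Sage ∧ Moss = Kite
Lark ∧ Sage = Kite
Kite ∧ Kite = Kite
Olive ∨ Kite = Olive
Zin ∨ Fern = Zin
Kite ∨ Fern = Fern
Zin ∨ Fern = Zin
Wren ∧ Olive = Wren
Lark ∧ Wren = Kite
Wren ∨ Kite = Wren
Zin ∧ Wren = Wren
Olive ∨ Wren = Olive

Olive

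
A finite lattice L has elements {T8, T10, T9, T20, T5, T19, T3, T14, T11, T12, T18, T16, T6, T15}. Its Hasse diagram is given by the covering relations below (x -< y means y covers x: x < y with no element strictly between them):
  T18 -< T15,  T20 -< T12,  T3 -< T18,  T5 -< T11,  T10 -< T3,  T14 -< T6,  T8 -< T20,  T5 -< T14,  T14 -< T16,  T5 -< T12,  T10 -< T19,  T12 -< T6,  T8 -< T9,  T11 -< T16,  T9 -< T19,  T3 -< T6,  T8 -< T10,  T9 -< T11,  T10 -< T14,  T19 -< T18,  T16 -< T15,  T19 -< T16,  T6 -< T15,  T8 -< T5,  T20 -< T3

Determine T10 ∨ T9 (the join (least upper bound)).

T19

Common upper bounds of {T10, T9}: T15, T16, T18, T19.
The least among these is T19.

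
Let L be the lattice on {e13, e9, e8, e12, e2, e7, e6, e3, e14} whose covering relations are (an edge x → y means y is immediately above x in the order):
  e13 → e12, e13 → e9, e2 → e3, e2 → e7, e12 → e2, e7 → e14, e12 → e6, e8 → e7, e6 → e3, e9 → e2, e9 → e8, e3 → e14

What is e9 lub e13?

e9

Common upper bounds of {e9, e13}: e14, e2, e3, e7, e8, e9.
The least among these is e9.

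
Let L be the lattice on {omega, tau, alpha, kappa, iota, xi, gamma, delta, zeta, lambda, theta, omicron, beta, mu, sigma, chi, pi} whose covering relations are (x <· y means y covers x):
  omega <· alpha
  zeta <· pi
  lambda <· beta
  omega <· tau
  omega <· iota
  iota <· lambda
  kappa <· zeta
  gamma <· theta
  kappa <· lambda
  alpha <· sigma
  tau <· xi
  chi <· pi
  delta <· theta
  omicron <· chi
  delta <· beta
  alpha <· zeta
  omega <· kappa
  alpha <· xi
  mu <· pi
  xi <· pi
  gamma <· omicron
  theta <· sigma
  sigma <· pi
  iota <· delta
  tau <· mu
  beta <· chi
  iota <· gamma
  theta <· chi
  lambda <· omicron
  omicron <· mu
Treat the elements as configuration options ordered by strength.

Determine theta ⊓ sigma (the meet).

theta

Common lower bounds of {theta, sigma}: delta, gamma, iota, omega, theta.
The greatest among these is theta.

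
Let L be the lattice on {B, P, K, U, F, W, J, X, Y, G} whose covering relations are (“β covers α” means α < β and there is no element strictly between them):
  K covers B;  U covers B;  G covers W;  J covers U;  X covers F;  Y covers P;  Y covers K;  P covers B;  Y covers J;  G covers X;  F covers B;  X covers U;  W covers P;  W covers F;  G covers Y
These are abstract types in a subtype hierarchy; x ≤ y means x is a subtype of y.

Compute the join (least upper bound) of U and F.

Common upper bounds of {U, F}: G, X.
The least among these is X.

X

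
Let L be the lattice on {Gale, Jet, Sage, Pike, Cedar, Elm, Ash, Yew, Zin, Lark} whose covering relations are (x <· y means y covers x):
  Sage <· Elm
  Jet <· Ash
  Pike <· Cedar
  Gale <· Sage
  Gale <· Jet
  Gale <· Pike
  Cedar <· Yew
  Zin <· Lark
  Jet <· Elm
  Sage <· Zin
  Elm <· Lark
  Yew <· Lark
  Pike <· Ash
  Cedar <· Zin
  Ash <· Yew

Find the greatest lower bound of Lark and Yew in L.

Common lower bounds of {Lark, Yew}: Ash, Cedar, Gale, Jet, Pike, Yew.
The greatest among these is Yew.

Yew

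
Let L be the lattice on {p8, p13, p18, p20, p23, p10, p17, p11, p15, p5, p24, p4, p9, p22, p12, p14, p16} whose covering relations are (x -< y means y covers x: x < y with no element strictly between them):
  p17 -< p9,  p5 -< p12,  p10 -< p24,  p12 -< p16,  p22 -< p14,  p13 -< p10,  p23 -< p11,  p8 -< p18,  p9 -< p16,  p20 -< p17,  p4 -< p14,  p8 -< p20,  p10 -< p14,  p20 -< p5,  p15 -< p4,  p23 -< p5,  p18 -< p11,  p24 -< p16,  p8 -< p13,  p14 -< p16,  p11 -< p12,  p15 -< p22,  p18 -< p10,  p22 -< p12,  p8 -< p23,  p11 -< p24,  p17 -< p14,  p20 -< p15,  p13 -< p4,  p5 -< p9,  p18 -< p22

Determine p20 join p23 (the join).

p5

Common upper bounds of {p20, p23}: p12, p16, p5, p9.
The least among these is p5.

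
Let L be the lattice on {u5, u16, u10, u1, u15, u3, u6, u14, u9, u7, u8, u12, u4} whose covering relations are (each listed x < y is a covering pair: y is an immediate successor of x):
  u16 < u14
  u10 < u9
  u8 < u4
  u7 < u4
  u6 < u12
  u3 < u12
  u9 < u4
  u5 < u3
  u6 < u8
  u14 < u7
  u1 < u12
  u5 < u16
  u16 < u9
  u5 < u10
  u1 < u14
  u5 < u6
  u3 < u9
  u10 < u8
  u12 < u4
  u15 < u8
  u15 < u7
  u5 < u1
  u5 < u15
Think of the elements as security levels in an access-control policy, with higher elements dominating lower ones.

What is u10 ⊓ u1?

Common lower bounds of {u10, u1}: u5.
The greatest among these is u5.

u5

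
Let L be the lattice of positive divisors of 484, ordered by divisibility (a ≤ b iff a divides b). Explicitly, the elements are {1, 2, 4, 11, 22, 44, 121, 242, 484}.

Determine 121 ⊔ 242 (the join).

In the divisibility order, the join is the least common multiple: lcm(121, 242) = 242.

242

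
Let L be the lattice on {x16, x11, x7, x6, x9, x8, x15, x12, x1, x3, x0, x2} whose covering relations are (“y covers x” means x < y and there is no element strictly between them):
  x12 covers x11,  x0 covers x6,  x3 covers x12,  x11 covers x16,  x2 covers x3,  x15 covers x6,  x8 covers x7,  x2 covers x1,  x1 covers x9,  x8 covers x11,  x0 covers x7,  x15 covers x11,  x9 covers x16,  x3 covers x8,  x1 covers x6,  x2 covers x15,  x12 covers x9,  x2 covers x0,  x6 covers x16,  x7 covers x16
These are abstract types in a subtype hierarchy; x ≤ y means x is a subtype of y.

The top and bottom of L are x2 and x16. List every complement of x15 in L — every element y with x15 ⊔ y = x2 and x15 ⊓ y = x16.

x7, x9

Need y with x15 ∨ y = x2 and x15 ∧ y = x16.
Checking each element gives: x7, x9.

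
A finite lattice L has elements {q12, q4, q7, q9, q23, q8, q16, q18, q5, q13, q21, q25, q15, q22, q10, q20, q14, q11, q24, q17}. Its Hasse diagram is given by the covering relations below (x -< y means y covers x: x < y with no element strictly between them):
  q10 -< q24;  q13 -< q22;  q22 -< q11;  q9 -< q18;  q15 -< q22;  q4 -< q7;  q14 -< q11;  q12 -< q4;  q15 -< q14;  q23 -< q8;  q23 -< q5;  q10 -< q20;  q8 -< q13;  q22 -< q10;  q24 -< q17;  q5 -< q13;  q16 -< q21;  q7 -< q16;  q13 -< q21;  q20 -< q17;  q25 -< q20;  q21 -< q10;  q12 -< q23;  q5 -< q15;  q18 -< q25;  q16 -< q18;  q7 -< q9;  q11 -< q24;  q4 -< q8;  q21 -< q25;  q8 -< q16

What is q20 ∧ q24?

q10

Common lower bounds of {q20, q24}: q10, q12, q13, q15, q16, q21, q22, q23, q4, q5, q7, q8.
The greatest among these is q10.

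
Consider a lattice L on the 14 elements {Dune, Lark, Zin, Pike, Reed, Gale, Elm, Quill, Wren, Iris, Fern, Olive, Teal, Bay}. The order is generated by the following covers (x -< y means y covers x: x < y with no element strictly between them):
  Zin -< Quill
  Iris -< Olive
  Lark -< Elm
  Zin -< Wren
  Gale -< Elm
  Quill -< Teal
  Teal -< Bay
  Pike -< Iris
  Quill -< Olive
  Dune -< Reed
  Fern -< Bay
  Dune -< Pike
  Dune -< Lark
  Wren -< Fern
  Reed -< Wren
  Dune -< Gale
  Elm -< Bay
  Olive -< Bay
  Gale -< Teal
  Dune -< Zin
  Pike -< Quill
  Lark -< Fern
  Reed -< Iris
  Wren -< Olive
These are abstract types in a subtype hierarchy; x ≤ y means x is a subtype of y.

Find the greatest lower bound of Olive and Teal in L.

Quill

Common lower bounds of {Olive, Teal}: Dune, Pike, Quill, Zin.
The greatest among these is Quill.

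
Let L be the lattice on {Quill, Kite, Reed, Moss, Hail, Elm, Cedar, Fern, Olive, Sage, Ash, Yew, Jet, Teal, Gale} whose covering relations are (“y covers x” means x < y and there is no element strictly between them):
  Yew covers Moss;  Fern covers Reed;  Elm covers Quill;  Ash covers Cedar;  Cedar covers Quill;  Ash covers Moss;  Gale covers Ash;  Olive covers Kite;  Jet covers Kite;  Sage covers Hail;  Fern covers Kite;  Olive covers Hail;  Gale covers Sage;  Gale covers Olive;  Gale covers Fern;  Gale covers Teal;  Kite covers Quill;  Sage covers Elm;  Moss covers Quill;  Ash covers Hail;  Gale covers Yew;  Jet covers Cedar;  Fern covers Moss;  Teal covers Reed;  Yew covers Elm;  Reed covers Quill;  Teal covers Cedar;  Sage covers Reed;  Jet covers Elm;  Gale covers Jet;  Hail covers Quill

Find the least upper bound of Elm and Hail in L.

Common upper bounds of {Elm, Hail}: Gale, Sage.
The least among these is Sage.

Sage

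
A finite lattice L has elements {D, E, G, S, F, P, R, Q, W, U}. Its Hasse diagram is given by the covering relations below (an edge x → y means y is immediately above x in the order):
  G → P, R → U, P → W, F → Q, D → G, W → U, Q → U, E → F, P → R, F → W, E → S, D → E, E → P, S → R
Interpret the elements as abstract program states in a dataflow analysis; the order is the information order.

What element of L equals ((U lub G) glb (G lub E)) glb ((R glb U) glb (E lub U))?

U ∨ G = U
G ∨ E = P
U ∧ P = P
R ∧ U = R
E ∨ U = U
R ∧ U = R
P ∧ R = P

P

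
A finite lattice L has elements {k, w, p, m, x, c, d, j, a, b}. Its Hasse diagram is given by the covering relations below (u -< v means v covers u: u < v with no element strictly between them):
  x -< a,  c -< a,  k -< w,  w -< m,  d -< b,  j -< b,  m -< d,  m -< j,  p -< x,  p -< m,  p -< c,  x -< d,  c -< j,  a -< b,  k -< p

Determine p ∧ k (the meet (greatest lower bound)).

k

Common lower bounds of {p, k}: k.
The greatest among these is k.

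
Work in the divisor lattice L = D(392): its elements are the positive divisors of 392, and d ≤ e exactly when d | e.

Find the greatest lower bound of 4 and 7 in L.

Common lower bounds of {4, 7}: 1.
The greatest among these is 1.

1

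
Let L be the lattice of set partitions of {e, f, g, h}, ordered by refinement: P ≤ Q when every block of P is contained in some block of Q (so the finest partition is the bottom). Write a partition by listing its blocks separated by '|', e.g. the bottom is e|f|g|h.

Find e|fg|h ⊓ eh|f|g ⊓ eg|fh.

Common lower bounds of {e|fg|h, eh|f|g, eg|fh}: e|f|g|h.
The greatest among these is e|f|g|h.

e|f|g|h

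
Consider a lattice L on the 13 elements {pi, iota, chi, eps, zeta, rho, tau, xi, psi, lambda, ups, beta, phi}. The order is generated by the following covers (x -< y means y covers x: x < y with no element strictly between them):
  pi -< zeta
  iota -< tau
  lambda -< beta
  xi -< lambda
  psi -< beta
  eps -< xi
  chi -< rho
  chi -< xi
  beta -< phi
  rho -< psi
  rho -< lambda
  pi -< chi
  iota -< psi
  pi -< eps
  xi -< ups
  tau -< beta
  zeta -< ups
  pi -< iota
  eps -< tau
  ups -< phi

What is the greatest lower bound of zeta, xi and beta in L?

pi

Common lower bounds of {zeta, xi, beta}: pi.
The greatest among these is pi.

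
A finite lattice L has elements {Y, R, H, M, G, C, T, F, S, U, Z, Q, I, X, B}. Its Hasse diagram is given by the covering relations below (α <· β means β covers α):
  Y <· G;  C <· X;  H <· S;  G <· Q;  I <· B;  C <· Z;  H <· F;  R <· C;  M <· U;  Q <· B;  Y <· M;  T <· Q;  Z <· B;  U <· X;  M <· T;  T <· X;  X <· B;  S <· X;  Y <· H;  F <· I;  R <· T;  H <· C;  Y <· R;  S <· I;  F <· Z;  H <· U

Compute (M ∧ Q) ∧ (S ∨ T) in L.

M ∧ Q = M
S ∨ T = X
M ∧ X = M

M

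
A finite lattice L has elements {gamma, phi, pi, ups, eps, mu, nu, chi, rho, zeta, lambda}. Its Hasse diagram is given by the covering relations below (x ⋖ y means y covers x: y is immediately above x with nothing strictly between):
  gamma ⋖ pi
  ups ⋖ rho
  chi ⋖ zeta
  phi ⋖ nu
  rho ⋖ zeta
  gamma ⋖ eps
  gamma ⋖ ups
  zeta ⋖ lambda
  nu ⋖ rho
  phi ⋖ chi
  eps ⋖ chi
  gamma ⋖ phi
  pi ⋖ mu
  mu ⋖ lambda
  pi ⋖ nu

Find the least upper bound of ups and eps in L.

zeta

Common upper bounds of {ups, eps}: lambda, zeta.
The least among these is zeta.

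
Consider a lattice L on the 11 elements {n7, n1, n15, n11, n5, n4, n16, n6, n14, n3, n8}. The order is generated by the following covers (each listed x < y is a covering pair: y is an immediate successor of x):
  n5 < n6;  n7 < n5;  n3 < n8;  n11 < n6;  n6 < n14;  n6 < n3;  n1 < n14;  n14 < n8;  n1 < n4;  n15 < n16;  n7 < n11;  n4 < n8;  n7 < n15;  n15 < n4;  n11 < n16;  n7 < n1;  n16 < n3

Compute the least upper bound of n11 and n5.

n6

Common upper bounds of {n11, n5}: n14, n3, n6, n8.
The least among these is n6.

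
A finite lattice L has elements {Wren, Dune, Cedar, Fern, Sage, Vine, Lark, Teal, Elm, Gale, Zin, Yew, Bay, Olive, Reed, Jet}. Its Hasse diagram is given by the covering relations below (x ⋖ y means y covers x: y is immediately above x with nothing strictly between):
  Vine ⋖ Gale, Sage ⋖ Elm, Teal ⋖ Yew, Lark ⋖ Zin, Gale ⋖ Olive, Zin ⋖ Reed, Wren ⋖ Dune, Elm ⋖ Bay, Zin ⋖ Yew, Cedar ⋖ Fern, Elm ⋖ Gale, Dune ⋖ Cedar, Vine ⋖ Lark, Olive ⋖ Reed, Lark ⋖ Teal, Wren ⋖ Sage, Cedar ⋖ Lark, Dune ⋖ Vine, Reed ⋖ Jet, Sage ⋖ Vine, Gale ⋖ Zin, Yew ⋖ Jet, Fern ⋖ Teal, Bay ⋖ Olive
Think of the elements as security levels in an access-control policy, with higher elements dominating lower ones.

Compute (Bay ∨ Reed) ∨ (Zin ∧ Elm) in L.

Reed

Bay ∨ Reed = Reed
Zin ∧ Elm = Elm
Reed ∨ Elm = Reed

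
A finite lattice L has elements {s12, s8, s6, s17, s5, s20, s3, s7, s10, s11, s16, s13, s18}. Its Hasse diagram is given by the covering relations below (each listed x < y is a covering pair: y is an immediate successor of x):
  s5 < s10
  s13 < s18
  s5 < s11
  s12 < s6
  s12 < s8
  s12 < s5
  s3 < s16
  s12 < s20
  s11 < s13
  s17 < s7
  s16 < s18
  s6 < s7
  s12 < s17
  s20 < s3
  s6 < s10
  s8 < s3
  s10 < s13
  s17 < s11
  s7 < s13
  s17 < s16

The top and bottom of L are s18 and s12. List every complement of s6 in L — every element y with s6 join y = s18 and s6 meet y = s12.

s16, s20, s3, s8

Need y with s6 ∨ y = s18 and s6 ∧ y = s12.
Checking each element gives: s16, s20, s3, s8.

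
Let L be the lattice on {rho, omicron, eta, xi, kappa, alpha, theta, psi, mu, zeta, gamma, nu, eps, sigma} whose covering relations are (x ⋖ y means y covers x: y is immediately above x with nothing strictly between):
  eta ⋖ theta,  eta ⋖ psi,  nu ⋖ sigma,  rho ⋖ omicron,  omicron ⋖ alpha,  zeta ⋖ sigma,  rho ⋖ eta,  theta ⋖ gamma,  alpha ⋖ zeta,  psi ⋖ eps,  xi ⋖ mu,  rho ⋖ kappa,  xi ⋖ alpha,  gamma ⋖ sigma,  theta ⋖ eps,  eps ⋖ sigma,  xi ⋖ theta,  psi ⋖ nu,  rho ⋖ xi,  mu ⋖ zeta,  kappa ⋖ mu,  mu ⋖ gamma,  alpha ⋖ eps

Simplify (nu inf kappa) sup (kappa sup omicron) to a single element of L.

zeta

nu ∧ kappa = rho
kappa ∨ omicron = zeta
rho ∨ zeta = zeta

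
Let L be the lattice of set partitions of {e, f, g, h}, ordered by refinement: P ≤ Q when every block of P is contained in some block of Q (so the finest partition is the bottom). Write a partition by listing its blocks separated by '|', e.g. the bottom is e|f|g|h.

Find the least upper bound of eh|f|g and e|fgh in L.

The join of eh|f|g and e|fgh merges any blocks that overlap across the partitions, giving efgh.

efgh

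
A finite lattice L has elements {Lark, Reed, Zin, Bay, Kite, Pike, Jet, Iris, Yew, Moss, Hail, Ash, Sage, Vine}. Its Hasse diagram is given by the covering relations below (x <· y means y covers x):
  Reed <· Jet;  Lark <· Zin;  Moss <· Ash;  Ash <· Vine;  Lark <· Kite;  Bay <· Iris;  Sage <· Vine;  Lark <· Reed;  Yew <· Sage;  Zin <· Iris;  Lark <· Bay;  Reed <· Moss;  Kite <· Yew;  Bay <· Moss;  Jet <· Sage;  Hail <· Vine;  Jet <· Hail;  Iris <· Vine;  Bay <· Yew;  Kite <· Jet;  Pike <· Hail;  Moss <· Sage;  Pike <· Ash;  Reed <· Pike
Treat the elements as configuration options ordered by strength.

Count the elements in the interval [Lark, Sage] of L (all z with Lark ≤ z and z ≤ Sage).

8

The interval [Lark, Sage] = {Bay, Jet, Kite, Lark, Moss, Reed, Sage, Yew}, which has 8 elements.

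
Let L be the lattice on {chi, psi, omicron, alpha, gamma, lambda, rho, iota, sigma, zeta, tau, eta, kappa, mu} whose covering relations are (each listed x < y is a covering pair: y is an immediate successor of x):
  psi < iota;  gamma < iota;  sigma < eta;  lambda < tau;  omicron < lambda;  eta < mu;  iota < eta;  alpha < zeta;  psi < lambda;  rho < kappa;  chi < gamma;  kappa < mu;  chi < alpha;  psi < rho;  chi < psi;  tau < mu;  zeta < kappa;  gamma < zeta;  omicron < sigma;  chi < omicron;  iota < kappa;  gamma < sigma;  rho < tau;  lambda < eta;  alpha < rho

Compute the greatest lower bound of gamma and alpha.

chi

Common lower bounds of {gamma, alpha}: chi.
The greatest among these is chi.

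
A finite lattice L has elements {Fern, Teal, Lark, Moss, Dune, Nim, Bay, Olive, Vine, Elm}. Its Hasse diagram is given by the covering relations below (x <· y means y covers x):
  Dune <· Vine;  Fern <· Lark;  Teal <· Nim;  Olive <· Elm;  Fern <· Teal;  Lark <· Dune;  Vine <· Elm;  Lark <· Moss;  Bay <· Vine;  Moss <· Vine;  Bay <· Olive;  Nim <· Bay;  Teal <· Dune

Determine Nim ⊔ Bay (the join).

Bay

Common upper bounds of {Nim, Bay}: Bay, Elm, Olive, Vine.
The least among these is Bay.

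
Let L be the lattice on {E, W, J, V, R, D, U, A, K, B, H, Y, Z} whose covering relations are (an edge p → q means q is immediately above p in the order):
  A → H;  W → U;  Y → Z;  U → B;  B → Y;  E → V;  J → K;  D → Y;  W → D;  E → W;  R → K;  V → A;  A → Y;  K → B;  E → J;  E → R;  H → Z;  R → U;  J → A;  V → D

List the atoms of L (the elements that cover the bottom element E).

J, R, V, W

The atoms are exactly the elements that cover E: J, R, V, W.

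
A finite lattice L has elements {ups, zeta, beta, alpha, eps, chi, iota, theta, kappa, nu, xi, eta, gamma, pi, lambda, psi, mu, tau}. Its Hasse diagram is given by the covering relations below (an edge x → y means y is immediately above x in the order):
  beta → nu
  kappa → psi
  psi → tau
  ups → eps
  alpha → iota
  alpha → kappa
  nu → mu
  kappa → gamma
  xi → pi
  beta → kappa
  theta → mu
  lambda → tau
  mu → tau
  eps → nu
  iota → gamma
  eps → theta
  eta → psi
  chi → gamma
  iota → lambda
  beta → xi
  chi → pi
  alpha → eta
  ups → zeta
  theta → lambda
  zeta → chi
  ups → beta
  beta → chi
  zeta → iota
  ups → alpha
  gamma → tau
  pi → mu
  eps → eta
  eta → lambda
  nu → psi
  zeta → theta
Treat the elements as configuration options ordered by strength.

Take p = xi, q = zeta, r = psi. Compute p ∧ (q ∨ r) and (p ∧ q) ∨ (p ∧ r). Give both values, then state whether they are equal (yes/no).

q ∨ r = tau, so p ∧ (q ∨ r) = xi ∧ tau = xi.
p ∧ q = ups and p ∧ r = beta, so (p ∧ q) ∨ (p ∧ r) = ups ∨ beta = beta.
Equal: no.

xi; beta; no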